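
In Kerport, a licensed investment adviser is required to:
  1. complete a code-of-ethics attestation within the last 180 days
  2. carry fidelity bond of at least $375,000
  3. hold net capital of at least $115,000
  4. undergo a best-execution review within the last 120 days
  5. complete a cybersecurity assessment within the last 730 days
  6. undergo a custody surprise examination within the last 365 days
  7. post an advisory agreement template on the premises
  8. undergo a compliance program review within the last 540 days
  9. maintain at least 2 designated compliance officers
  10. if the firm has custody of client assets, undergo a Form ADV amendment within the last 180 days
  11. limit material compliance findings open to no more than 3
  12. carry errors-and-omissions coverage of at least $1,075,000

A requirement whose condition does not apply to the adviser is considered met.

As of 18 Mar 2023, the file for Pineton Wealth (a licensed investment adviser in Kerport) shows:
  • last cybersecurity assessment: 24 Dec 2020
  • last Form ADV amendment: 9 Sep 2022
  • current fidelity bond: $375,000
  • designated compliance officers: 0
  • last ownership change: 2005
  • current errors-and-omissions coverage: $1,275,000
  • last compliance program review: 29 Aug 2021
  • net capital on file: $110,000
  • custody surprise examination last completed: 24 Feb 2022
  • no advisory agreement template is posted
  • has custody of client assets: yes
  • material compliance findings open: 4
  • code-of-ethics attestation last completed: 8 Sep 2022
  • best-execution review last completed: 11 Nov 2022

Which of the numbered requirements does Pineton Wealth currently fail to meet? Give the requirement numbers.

1, 3, 4, 5, 6, 7, 8, 9, 10, 11

1. code-of-ethics attestation 191 days ago vs limit 180 → not met
2. fidelity bond $375,000 ≥ $375,000 → met
3. net capital $110,000 < $115,000 → not met
4. best-execution review 127 days ago vs limit 120 → not met
5. cybersecurity assessment 814 days ago vs limit 730 → not met
6. custody surprise examination 387 days ago vs limit 365 → not met
7. advisory agreement template absent → not met
8. compliance program review 566 days ago vs limit 540 → not met
9. designated compliance officers 0 < 2 → not met
10. condition 'has custody of client assets' holds; Form ADV amendment 190 days ago vs limit 180 → not met
11. material compliance findings open 4 > 3 → not met
12. errors-and-omissions coverage $1,275,000 ≥ $1,075,000 → met
Not met: 1, 3, 4, 5, 6, 7, 8, 9, 10, 11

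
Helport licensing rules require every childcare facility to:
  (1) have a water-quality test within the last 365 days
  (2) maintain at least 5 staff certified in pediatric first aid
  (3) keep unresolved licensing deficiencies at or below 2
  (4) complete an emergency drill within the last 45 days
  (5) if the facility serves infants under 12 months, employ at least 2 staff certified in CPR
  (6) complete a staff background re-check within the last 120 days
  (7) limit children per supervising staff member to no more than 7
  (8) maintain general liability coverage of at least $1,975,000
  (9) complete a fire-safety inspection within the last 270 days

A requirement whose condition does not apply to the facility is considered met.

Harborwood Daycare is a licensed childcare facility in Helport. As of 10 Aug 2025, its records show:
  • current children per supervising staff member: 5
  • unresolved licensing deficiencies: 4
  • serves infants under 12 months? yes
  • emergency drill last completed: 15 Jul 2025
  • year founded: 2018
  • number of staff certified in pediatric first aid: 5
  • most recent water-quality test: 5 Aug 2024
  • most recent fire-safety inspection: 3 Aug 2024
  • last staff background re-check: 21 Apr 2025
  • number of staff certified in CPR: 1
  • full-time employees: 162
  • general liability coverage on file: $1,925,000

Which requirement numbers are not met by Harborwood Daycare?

1. water-quality test 370 days ago vs limit 365 → not met
2. staff certified in pediatric first aid 5 ≥ 5 → met
3. unresolved licensing deficiencies 4 > 2 → not met
4. emergency drill 26 days ago vs limit 45 → met
5. condition 'serves infants under 12 months' holds; staff certified in CPR 1 < 2 → not met
6. staff background re-check 111 days ago vs limit 120 → met
7. children per supervising staff member 5 ≤ 7 → met
8. general liability coverage $1,925,000 < $1,975,000 → not met
9. fire-safety inspection 372 days ago vs limit 270 → not met
Not met: 1, 3, 5, 8, 9

1, 3, 5, 8, 9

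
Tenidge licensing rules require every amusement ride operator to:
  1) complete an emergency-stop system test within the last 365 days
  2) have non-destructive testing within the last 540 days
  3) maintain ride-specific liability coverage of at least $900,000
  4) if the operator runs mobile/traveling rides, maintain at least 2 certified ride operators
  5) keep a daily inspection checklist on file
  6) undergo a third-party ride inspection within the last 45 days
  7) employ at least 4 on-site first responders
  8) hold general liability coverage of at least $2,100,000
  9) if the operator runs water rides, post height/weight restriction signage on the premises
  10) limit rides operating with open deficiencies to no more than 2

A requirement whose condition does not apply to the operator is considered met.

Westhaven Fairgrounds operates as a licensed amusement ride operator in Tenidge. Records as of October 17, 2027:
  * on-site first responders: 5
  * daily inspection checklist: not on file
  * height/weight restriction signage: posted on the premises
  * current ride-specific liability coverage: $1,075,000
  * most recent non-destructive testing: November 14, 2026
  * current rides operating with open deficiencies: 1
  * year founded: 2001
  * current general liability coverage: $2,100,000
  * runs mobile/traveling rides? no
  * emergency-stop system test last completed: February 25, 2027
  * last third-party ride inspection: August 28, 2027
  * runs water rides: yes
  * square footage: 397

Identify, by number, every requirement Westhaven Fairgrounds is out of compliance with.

1. emergency-stop system test 234 days ago vs limit 365 → met
2. non-destructive testing 337 days ago vs limit 540 → met
3. ride-specific liability coverage $1,075,000 ≥ $900,000 → met
4. condition 'runs mobile/traveling rides' does not hold → requirement n/a → met
5. daily inspection checklist absent → not met
6. third-party ride inspection 50 days ago vs limit 45 → not met
7. on-site first responders 5 ≥ 4 → met
8. general liability coverage $2,100,000 ≥ $2,100,000 → met
9. condition 'runs water rides' holds; height/weight restriction signage present → met
10. rides operating with open deficiencies 1 ≤ 2 → met
Not met: 5, 6

5, 6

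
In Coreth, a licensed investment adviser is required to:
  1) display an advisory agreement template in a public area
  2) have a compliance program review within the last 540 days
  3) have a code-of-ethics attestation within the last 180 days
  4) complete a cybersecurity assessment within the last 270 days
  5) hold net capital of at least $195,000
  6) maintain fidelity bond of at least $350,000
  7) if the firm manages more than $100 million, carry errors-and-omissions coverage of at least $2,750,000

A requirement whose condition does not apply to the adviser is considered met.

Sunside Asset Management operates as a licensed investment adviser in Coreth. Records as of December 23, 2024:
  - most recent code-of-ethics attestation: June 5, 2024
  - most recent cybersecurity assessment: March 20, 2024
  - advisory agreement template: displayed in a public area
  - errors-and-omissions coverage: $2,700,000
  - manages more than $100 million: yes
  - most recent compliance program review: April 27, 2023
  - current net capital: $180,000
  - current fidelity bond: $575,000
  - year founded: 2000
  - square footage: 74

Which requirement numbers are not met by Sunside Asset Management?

1. advisory agreement template present → met
2. compliance program review 606 days ago vs limit 540 → not met
3. code-of-ethics attestation 201 days ago vs limit 180 → not met
4. cybersecurity assessment 278 days ago vs limit 270 → not met
5. net capital $180,000 < $195,000 → not met
6. fidelity bond $575,000 ≥ $350,000 → met
7. condition 'manages more than $100 million' holds; errors-and-omissions coverage $2,700,000 < $2,750,000 → not met
Not met: 2, 3, 4, 5, 7

2, 3, 4, 5, 7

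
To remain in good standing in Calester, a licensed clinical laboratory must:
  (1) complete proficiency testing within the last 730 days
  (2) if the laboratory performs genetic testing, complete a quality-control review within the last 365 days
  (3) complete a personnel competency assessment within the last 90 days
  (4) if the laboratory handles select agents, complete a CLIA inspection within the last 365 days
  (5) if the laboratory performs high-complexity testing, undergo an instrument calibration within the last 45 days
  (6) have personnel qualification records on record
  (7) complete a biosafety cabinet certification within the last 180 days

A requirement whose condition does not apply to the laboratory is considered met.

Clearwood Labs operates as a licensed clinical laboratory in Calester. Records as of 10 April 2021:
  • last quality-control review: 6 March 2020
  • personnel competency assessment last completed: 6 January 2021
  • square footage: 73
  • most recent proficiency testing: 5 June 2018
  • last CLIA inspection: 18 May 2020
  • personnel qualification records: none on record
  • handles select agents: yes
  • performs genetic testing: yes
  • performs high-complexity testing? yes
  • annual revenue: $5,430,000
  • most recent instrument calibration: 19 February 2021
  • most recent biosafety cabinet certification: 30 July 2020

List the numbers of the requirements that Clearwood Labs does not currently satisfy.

1. proficiency testing 1040 days ago vs limit 730 → not met
2. condition 'performs genetic testing' holds; quality-control review 400 days ago vs limit 365 → not met
3. personnel competency assessment 94 days ago vs limit 90 → not met
4. condition 'handles select agents' holds; CLIA inspection 327 days ago vs limit 365 → met
5. condition 'performs high-complexity testing' holds; instrument calibration 50 days ago vs limit 45 → not met
6. personnel qualification records absent → not met
7. biosafety cabinet certification 254 days ago vs limit 180 → not met
Not met: 1, 2, 3, 5, 6, 7

1, 2, 3, 5, 6, 7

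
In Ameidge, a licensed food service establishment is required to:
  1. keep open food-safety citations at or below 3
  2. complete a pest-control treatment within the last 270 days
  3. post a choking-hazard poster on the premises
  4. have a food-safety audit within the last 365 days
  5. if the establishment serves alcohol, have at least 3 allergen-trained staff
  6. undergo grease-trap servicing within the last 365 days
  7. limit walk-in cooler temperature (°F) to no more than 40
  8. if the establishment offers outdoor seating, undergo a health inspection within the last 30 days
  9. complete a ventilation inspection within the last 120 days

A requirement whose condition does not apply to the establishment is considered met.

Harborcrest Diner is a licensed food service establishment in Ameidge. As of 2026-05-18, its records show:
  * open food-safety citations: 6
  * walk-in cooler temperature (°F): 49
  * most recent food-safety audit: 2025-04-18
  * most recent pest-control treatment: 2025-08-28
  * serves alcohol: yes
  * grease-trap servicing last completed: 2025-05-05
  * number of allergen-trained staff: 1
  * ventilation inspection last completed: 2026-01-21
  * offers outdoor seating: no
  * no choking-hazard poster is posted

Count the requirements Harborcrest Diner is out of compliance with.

6

1. open food-safety citations 6 > 3 → not met
2. pest-control treatment 263 days ago vs limit 270 → met
3. choking-hazard poster absent → not met
4. food-safety audit 395 days ago vs limit 365 → not met
5. condition 'serves alcohol' holds; allergen-trained staff 1 < 3 → not met
6. grease-trap servicing 378 days ago vs limit 365 → not met
7. walk-in cooler temperature (°F) 49 > 40 → not met
8. condition 'offers outdoor seating' does not hold → requirement n/a → met
9. ventilation inspection 117 days ago vs limit 120 → met
Not met: 6 of 9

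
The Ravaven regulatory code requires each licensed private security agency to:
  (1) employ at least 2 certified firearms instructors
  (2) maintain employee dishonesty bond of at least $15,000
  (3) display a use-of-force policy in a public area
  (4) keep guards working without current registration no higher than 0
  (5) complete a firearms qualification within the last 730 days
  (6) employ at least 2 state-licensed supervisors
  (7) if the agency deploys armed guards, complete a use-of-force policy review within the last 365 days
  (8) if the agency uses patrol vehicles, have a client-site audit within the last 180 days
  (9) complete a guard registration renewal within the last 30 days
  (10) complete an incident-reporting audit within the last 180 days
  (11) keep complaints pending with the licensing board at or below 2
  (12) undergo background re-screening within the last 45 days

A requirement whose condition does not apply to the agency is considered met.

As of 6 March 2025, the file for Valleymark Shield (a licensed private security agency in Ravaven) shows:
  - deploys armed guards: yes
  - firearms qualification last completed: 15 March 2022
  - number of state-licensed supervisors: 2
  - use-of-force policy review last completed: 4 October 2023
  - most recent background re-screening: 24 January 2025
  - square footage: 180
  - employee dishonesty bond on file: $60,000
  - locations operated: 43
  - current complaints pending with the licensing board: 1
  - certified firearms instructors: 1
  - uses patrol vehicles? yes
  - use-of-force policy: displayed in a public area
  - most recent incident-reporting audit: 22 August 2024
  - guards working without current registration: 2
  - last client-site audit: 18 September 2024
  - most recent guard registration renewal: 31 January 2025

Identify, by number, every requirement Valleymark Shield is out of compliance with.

1. certified firearms instructors 1 < 2 → not met
2. employee dishonesty bond $60,000 ≥ $15,000 → met
3. use-of-force policy present → met
4. guards working without current registration 2 > 0 → not met
5. firearms qualification 1087 days ago vs limit 730 → not met
6. state-licensed supervisors 2 ≥ 2 → met
7. condition 'deploys armed guards' holds; use-of-force policy review 519 days ago vs limit 365 → not met
8. condition 'uses patrol vehicles' holds; client-site audit 169 days ago vs limit 180 → met
9. guard registration renewal 34 days ago vs limit 30 → not met
10. incident-reporting audit 196 days ago vs limit 180 → not met
11. complaints pending with the licensing board 1 ≤ 2 → met
12. background re-screening 41 days ago vs limit 45 → met
Not met: 1, 4, 5, 7, 9, 10

1, 4, 5, 7, 9, 10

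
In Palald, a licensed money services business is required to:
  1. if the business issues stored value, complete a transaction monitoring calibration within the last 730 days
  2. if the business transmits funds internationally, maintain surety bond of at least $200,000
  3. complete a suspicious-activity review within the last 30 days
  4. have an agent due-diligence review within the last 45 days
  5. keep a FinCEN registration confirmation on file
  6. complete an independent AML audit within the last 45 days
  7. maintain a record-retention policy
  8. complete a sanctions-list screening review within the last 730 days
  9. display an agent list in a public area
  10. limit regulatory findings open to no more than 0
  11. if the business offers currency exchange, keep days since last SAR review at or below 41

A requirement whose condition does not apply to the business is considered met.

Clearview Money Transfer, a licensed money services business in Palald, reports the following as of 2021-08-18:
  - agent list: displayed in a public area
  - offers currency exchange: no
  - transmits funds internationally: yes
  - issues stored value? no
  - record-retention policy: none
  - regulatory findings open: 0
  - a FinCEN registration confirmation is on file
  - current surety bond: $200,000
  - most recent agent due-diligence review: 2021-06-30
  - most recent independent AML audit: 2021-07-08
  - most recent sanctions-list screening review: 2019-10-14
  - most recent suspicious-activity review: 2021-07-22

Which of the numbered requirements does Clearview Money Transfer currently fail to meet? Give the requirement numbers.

1. condition 'issues stored value' does not hold → requirement n/a → met
2. condition 'transmits funds internationally' holds; surety bond $200,000 ≥ $200,000 → met
3. suspicious-activity review 27 days ago vs limit 30 → met
4. agent due-diligence review 49 days ago vs limit 45 → not met
5. FinCEN registration confirmation present → met
6. independent AML audit 41 days ago vs limit 45 → met
7. record-retention policy absent → not met
8. sanctions-list screening review 674 days ago vs limit 730 → met
9. agent list present → met
10. regulatory findings open 0 ≤ 0 → met
11. condition 'offers currency exchange' does not hold → requirement n/a → met
Not met: 4, 7

4, 7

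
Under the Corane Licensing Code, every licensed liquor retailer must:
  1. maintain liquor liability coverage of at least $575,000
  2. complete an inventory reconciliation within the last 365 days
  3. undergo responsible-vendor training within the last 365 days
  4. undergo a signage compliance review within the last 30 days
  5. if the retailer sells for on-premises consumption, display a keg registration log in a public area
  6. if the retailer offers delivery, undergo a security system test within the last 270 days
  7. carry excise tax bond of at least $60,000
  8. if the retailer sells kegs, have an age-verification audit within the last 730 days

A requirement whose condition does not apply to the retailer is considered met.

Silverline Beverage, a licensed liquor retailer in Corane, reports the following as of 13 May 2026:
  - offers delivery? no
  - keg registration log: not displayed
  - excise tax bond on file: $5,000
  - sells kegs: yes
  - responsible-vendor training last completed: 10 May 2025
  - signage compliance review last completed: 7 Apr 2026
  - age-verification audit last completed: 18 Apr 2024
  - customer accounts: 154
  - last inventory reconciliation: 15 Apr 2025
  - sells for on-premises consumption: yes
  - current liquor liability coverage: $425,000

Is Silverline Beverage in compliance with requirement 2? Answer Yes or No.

2. inventory reconciliation 393 days ago vs limit 365 → not met

No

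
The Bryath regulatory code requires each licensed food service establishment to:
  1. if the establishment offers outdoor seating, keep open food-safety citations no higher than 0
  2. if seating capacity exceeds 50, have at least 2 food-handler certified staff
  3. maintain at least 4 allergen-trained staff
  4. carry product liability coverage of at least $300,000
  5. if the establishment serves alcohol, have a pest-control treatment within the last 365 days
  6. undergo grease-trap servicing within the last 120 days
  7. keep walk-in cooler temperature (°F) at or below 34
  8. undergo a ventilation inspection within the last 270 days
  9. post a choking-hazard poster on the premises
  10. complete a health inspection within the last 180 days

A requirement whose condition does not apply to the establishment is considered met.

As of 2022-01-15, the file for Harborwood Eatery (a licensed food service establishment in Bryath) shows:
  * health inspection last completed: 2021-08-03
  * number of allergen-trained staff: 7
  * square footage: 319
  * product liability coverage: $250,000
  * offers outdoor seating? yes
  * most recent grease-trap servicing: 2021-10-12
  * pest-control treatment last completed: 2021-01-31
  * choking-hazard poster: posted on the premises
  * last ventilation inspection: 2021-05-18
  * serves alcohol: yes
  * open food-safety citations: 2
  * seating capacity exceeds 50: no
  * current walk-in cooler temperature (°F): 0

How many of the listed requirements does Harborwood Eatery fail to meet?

2

1. condition 'offers outdoor seating' holds; open food-safety citations 2 > 0 → not met
2. condition 'seating capacity exceeds 50' does not hold → requirement n/a → met
3. allergen-trained staff 7 ≥ 4 → met
4. product liability coverage $250,000 < $300,000 → not met
5. condition 'serves alcohol' holds; pest-control treatment 349 days ago vs limit 365 → met
6. grease-trap servicing 95 days ago vs limit 120 → met
7. walk-in cooler temperature (°F) 0 ≤ 34 → met
8. ventilation inspection 242 days ago vs limit 270 → met
9. choking-hazard poster present → met
10. health inspection 165 days ago vs limit 180 → met
Not met: 2 of 10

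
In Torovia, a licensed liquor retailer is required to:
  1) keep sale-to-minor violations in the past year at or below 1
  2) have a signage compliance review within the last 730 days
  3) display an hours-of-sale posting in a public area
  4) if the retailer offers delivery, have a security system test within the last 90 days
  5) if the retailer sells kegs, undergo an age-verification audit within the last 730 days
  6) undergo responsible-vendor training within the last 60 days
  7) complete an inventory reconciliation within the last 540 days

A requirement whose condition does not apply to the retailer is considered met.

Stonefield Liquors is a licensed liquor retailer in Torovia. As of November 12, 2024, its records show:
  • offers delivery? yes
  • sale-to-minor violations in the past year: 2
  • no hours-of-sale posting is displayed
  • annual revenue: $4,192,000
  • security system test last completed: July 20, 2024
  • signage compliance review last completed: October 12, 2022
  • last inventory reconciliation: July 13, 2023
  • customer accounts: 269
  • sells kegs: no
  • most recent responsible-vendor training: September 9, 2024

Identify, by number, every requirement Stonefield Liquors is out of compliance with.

1. sale-to-minor violations in the past year 2 > 1 → not met
2. signage compliance review 762 days ago vs limit 730 → not met
3. hours-of-sale posting absent → not met
4. condition 'offers delivery' holds; security system test 115 days ago vs limit 90 → not met
5. condition 'sells kegs' does not hold → requirement n/a → met
6. responsible-vendor training 64 days ago vs limit 60 → not met
7. inventory reconciliation 488 days ago vs limit 540 → met
Not met: 1, 2, 3, 4, 6

1, 2, 3, 4, 6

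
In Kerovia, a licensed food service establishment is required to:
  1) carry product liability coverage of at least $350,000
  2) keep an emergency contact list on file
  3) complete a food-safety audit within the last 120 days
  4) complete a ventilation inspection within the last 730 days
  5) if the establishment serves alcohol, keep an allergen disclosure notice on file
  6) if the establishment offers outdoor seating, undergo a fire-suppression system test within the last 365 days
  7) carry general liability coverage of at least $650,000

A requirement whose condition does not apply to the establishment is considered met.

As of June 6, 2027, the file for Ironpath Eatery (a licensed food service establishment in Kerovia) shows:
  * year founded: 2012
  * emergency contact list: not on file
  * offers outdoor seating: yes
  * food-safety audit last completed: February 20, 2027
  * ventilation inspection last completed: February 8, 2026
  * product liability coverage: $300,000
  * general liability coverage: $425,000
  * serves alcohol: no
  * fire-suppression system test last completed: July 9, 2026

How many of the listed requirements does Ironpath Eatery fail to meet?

3

1. product liability coverage $300,000 < $350,000 → not met
2. emergency contact list absent → not met
3. food-safety audit 106 days ago vs limit 120 → met
4. ventilation inspection 483 days ago vs limit 730 → met
5. condition 'serves alcohol' does not hold → requirement n/a → met
6. condition 'offers outdoor seating' holds; fire-suppression system test 332 days ago vs limit 365 → met
7. general liability coverage $425,000 < $650,000 → not met
Not met: 3 of 7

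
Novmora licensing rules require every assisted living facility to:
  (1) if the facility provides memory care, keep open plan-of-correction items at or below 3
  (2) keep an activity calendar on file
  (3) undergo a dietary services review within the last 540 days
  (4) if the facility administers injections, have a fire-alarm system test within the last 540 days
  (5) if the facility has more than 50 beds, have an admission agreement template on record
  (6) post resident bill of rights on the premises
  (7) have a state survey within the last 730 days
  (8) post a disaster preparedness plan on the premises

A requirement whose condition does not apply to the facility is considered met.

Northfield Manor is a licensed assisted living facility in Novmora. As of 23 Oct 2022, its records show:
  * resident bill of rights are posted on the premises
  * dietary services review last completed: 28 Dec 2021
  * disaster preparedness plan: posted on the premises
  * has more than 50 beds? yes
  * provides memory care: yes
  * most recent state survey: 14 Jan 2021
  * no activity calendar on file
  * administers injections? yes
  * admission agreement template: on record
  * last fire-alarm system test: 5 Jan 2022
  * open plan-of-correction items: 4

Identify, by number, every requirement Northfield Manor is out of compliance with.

1. condition 'provides memory care' holds; open plan-of-correction items 4 > 3 → not met
2. activity calendar absent → not met
3. dietary services review 299 days ago vs limit 540 → met
4. condition 'administers injections' holds; fire-alarm system test 291 days ago vs limit 540 → met
5. condition 'has more than 50 beds' holds; admission agreement template present → met
6. resident bill of rights present → met
7. state survey 647 days ago vs limit 730 → met
8. disaster preparedness plan present → met
Not met: 1, 2

1, 2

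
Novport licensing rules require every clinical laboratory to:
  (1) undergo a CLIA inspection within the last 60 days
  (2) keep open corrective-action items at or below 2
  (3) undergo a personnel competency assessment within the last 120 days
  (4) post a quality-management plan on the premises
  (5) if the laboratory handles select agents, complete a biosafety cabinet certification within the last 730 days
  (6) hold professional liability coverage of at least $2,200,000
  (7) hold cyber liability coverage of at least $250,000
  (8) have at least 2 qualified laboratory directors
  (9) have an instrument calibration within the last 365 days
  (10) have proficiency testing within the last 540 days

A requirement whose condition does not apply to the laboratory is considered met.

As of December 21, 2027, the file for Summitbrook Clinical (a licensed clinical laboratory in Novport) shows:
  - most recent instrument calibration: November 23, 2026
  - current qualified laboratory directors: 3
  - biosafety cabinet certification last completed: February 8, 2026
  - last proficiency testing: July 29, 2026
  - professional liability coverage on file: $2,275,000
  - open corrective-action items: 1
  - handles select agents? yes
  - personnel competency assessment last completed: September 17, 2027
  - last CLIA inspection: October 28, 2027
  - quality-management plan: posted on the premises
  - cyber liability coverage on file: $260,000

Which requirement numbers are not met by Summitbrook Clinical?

1. CLIA inspection 54 days ago vs limit 60 → met
2. open corrective-action items 1 ≤ 2 → met
3. personnel competency assessment 95 days ago vs limit 120 → met
4. quality-management plan present → met
5. condition 'handles select agents' holds; biosafety cabinet certification 681 days ago vs limit 730 → met
6. professional liability coverage $2,275,000 ≥ $2,200,000 → met
7. cyber liability coverage $260,000 ≥ $250,000 → met
8. qualified laboratory directors 3 ≥ 2 → met
9. instrument calibration 393 days ago vs limit 365 → not met
10. proficiency testing 510 days ago vs limit 540 → met
Not met: 9

9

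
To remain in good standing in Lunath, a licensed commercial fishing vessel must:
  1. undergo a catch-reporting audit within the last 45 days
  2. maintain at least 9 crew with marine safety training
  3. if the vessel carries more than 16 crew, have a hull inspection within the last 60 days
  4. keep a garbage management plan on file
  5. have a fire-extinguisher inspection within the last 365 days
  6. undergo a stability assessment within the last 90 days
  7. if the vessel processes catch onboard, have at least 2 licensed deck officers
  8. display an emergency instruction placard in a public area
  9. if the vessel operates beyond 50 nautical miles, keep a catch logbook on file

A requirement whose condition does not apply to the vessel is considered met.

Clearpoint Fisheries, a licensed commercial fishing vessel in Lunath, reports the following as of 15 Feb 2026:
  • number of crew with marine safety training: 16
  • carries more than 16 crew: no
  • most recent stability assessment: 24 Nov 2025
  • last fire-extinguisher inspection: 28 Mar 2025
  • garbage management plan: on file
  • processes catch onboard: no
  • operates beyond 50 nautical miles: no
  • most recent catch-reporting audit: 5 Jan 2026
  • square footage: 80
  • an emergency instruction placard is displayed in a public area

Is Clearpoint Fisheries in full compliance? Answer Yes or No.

1. catch-reporting audit 41 days ago vs limit 45 → met
2. crew with marine safety training 16 ≥ 9 → met
3. condition 'carries more than 16 crew' does not hold → requirement n/a → met
4. garbage management plan present → met
5. fire-extinguisher inspection 324 days ago vs limit 365 → met
6. stability assessment 83 days ago vs limit 90 → met
7. condition 'processes catch onboard' does not hold → requirement n/a → met
8. emergency instruction placard present → met
9. condition 'operates beyond 50 nautical miles' does not hold → requirement n/a → met
All met.

Yes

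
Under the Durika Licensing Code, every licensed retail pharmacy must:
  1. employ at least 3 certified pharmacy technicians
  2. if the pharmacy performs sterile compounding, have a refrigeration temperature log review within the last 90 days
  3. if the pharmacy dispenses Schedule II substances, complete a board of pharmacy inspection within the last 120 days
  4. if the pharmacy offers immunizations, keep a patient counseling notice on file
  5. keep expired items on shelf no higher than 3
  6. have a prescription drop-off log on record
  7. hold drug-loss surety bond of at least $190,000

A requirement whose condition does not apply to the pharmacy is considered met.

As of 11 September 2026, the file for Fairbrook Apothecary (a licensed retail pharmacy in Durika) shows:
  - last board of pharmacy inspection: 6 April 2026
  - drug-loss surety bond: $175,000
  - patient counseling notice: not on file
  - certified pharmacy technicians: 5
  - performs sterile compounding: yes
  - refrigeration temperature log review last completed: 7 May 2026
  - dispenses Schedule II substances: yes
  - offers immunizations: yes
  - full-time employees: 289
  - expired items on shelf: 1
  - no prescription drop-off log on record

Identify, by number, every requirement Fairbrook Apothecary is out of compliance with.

1. certified pharmacy technicians 5 ≥ 3 → met
2. condition 'performs sterile compounding' holds; refrigeration temperature log review 127 days ago vs limit 90 → not met
3. condition 'dispenses Schedule II substances' holds; board of pharmacy inspection 158 days ago vs limit 120 → not met
4. condition 'offers immunizations' holds; patient counseling notice absent → not met
5. expired items on shelf 1 ≤ 3 → met
6. prescription drop-off log absent → not met
7. drug-loss surety bond $175,000 < $190,000 → not met
Not met: 2, 3, 4, 6, 7

2, 3, 4, 6, 7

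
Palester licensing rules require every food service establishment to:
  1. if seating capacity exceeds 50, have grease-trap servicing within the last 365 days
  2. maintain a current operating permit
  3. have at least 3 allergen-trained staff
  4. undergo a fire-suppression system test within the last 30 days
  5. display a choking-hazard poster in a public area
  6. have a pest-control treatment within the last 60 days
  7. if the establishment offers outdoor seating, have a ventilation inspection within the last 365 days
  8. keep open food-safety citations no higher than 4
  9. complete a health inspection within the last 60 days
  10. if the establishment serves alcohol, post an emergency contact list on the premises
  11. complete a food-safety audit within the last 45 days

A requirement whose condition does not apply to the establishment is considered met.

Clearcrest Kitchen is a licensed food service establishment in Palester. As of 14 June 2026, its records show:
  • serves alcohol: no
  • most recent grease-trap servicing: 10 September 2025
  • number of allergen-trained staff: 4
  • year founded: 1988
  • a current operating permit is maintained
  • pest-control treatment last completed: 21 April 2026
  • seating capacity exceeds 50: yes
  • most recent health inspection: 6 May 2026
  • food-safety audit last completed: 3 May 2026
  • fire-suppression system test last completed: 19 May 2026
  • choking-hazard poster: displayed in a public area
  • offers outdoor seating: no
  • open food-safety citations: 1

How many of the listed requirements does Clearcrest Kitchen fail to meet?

1. condition 'seating capacity exceeds 50' holds; grease-trap servicing 277 days ago vs limit 365 → met
2. current operating permit present → met
3. allergen-trained staff 4 ≥ 3 → met
4. fire-suppression system test 26 days ago vs limit 30 → met
5. choking-hazard poster present → met
6. pest-control treatment 54 days ago vs limit 60 → met
7. condition 'offers outdoor seating' does not hold → requirement n/a → met
8. open food-safety citations 1 ≤ 4 → met
9. health inspection 39 days ago vs limit 60 → met
10. condition 'serves alcohol' does not hold → requirement n/a → met
11. food-safety audit 42 days ago vs limit 45 → met
Not met: 0 of 11

0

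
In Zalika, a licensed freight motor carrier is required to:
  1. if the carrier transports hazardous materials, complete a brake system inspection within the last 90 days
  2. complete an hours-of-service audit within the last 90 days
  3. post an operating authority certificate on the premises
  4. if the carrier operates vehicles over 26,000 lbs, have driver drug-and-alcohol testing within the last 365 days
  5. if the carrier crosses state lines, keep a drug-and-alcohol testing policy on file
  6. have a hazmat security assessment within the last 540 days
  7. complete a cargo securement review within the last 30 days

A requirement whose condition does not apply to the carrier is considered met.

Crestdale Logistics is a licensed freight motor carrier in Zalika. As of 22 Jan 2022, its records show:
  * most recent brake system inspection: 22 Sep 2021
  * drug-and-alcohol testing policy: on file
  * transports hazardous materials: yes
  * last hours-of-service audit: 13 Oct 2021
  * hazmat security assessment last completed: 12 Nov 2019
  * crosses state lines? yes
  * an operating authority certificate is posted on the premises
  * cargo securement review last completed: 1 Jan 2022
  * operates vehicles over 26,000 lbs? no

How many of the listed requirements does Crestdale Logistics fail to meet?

3

1. condition 'transports hazardous materials' holds; brake system inspection 122 days ago vs limit 90 → not met
2. hours-of-service audit 101 days ago vs limit 90 → not met
3. operating authority certificate present → met
4. condition 'operates vehicles over 26,000 lbs' does not hold → requirement n/a → met
5. condition 'crosses state lines' holds; drug-and-alcohol testing policy present → met
6. hazmat security assessment 802 days ago vs limit 540 → not met
7. cargo securement review 21 days ago vs limit 30 → met
Not met: 3 of 7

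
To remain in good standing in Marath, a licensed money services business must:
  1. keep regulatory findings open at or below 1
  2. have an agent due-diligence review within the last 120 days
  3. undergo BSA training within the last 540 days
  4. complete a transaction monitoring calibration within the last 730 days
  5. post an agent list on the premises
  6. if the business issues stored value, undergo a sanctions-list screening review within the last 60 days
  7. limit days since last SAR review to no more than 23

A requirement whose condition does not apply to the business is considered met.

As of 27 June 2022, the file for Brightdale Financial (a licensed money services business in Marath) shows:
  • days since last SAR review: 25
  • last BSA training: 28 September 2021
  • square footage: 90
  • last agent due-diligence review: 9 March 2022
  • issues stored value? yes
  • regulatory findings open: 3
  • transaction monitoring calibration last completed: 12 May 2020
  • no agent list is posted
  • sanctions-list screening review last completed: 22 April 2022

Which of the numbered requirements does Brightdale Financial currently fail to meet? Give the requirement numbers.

1. regulatory findings open 3 > 1 → not met
2. agent due-diligence review 110 days ago vs limit 120 → met
3. BSA training 272 days ago vs limit 540 → met
4. transaction monitoring calibration 776 days ago vs limit 730 → not met
5. agent list absent → not met
6. condition 'issues stored value' holds; sanctions-list screening review 66 days ago vs limit 60 → not met
7. days since last SAR review 25 > 23 → not met
Not met: 1, 4, 5, 6, 7

1, 4, 5, 6, 7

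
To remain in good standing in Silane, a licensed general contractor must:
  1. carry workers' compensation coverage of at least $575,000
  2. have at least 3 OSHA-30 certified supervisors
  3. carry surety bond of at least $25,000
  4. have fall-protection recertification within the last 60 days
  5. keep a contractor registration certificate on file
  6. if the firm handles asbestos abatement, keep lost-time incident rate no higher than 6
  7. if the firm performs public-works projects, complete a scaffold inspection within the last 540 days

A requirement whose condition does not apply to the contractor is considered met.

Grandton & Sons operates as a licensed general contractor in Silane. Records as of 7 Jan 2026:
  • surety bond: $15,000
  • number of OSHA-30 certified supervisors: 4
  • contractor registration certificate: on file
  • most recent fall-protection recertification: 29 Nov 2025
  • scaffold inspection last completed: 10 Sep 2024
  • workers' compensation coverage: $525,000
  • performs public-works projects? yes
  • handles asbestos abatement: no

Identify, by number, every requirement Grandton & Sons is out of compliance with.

1, 3

1. workers' compensation coverage $525,000 < $575,000 → not met
2. OSHA-30 certified supervisors 4 ≥ 3 → met
3. surety bond $15,000 < $25,000 → not met
4. fall-protection recertification 39 days ago vs limit 60 → met
5. contractor registration certificate present → met
6. condition 'handles asbestos abatement' does not hold → requirement n/a → met
7. condition 'performs public-works projects' holds; scaffold inspection 484 days ago vs limit 540 → met
Not met: 1, 3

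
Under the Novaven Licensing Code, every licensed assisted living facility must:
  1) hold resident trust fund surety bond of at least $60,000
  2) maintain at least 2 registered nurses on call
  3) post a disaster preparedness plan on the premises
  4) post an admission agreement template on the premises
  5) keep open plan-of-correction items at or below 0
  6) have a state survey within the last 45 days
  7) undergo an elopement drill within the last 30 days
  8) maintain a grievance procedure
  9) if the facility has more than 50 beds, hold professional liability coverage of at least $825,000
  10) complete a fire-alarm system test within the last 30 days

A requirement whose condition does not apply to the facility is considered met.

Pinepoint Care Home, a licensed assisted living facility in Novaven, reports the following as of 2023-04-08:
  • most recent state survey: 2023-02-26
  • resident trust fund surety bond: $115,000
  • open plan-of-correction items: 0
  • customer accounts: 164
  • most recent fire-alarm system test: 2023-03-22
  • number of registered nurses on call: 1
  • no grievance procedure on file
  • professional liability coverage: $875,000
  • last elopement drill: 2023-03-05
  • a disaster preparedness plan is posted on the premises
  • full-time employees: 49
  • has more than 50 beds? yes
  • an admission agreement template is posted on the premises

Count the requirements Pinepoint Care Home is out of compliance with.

3

1. resident trust fund surety bond $115,000 ≥ $60,000 → met
2. registered nurses on call 1 < 2 → not met
3. disaster preparedness plan present → met
4. admission agreement template present → met
5. open plan-of-correction items 0 ≤ 0 → met
6. state survey 41 days ago vs limit 45 → met
7. elopement drill 34 days ago vs limit 30 → not met
8. grievance procedure absent → not met
9. condition 'has more than 50 beds' holds; professional liability coverage $875,000 ≥ $825,000 → met
10. fire-alarm system test 17 days ago vs limit 30 → met
Not met: 3 of 10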